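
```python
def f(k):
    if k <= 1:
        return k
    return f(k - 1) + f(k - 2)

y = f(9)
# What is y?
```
Call trace (a repeated sub-call is expanded the first time; later identical calls just restate its return value):
f(k=9)
  f(k=8)
    f(k=7)
      f(k=6)
        f(k=5)
          f(k=4)
            f(k=3)
              f(k=2)
                f(k=1)
                -> return 1
                f(k=0)
                -> return 0
              -> return 1
              f(k=1)
              -> return 1
            -> return 2
            f(k=2) -> return 1  (same call as traced above)
          -> return 3
          f(k=3) -> return 2  (same call as traced above)
        -> return 5
        f(k=4) -> return 3  (same call as traced above)
      -> return 8
      f(k=5) -> return 5  (same call as traced above)
    -> return 13
    f(k=6) -> return 8  (same call as traced above)
  -> return 21
  f(k=7) -> return 13  (same call as traced above)
-> return 34

Final answer: 34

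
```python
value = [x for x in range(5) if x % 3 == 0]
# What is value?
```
Trace:
  x=0
  x=1
  x=2
  x=3
  x=4
  value=[0, 3]

Final answer: [0, 3]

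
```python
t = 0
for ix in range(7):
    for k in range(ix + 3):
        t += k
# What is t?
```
Trace:
  t=0
  t=0, ix=0, k=0
  t=1, ix=0, k=1
  t=3, ix=0, k=2
  t=3, ix=1, k=0
  t=4, ix=1, k=1
  t=6, ix=1, k=2
  t=9, ix=1, k=3
  t=9, ix=2, k=0
  t=10, ix=2, k=1
  t=12, ix=2, k=2
  t=15, ix=2, k=3
  t=19, ix=2, k=4
  t=19, ix=3, k=0
  t=20, ix=3, k=1
  t=22, ix=3, k=2
  t=25, ix=3, k=3
  t=29, ix=3, k=4
  t=34, ix=3, k=5
  t=34, ix=4, k=0
  t=35, ix=4, k=1
  t=37, ix=4, k=2
  t=40, ix=4, k=3
  t=44, ix=4, k=4
  t=49, ix=4, k=5
  t=55, ix=4, k=6
  t=55, ix=5, k=0
  t=56, ix=5, k=1
  t=58, ix=5, k=2
  t=61, ix=5, k=3
  t=65, ix=5, k=4
  t=70, ix=5, k=5
  t=76, ix=5, k=6
  t=83, ix=5, k=7
  t=83, ix=6, k=0
  t=84, ix=6, k=1
  t=86, ix=6, k=2
  t=89, ix=6, k=3
  t=93, ix=6, k=4
  t=98, ix=6, k=5
  t=104, ix=6, k=6
  t=111, ix=6, k=7
  t=119, ix=6, k=8

Final answer: 119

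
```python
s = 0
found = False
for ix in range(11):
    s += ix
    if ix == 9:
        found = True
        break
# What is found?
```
Trace:
  s=0
  s=0, found=False
  s=0, found=False, ix=0
  s=1, found=False, ix=1
  s=3, found=False, ix=2
  s=6, found=False, ix=3
  s=10, found=False, ix=4
  s=15, found=False, ix=5
  s=21, found=False, ix=6
  s=28, found=False, ix=7
  s=36, found=False, ix=8
  s=45, found=True, ix=9

Final answer: True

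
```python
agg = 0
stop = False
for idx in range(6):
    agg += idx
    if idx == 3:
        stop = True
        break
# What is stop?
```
Trace:
  agg=0
  agg=0, stop=False
  agg=0, stop=False, idx=0
  agg=1, stop=False, idx=1
  agg=3, stop=False, idx=2
  agg=6, stop=True, idx=3

Final answer: True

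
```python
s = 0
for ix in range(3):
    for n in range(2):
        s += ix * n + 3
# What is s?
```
Trace:
  s=0
  s=3, ix=0, n=0
  s=6, ix=0, n=1
  s=9, ix=1, n=0
  s=13, ix=1, n=1
  s=16, ix=2, n=0
  s=21, ix=2, n=1

Final answer: 21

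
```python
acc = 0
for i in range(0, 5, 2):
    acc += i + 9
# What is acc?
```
Trace:
  acc=0
  acc=9, i=0
  acc=20, i=2
  acc=33, i=4

Final answer: 33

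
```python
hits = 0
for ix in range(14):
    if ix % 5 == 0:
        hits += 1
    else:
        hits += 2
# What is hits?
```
Trace:
  hits=0
  hits=1, ix=0
  hits=3, ix=1
  hits=5, ix=2
  hits=7, ix=3
  hits=9, ix=4
  hits=10, ix=5
  hits=12, ix=6
  hits=14, ix=7
  hits=16, ix=8
  hits=18, ix=9
  hits=19, ix=10
  hits=21, ix=11
  hits=23, ix=12
  hits=25, ix=13

Final answer: 25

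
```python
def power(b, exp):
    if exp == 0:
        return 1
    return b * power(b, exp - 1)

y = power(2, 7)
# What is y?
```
Call trace:
power(b=2, exp=7)
  power(b=2, exp=6)
    power(b=2, exp=5)
      power(b=2, exp=4)
        power(b=2, exp=3)
          power(b=2, exp=2)
            power(b=2, exp=1)
              power(b=2, exp=0)
              -> return 1
            -> return 2
          -> return 4
        -> return 8
      -> return 16
    -> return 32
  -> return 64
-> return 128

Final answer: 128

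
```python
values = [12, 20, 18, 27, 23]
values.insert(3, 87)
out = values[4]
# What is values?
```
Trace:
  values=[12, 20, 18, 27, 23]
  values=[12, 20, 18, 87, 27, 23]
  values=[12, 20, 18, 87, 27, 23], out=27

Final answer: [12, 20, 18, 87, 27, 23]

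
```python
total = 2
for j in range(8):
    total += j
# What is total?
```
Trace:
  total=2
  total=2, j=0
  total=3, j=1
  total=5, j=2
  total=8, j=3
  total=12, j=4
  total=17, j=5
  total=23, j=6
  total=30, j=7

Final answer: 30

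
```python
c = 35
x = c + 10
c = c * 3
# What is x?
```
Trace:
  c=35
  c=35, x=45
  c=105, x=45

Final answer: 45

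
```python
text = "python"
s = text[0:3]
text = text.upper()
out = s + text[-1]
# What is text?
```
Trace:
  text='python'
  text='python', s='pyt'
  text='PYTHON', s='pyt'
  text='PYTHON', s='pyt', out='pytN'

Final answer: 'PYTHON'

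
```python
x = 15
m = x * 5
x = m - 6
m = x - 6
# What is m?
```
Trace:
  x=15
  x=15, m=75
  x=69, m=75
  x=69, m=63

Final answer: 63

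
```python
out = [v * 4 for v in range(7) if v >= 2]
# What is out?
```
Trace:
  v=0
  v=1
  v=2
  v=3
  v=4
  v=5
  v=6
  out=[8, 12, 16, 20, 24]

Final answer: [8, 12, 16, 20, 24]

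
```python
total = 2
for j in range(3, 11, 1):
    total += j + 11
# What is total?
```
Trace:
  total=2
  total=16, j=3
  total=31, j=4
  total=47, j=5
  total=64, j=6
  total=82, j=7
  total=101, j=8
  total=121, j=9
  total=142, j=10

Final answer: 142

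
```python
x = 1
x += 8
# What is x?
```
Trace:
  x=1
  x=9

Final answer: 9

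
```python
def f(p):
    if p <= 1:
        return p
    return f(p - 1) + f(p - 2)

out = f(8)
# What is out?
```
Call trace (a repeated sub-call is expanded the first time; later identical calls just restate its return value):
f(p=8)
  f(p=7)
    f(p=6)
      f(p=5)
        f(p=4)
          f(p=3)
            f(p=2)
              f(p=1)
              -> return 1
              f(p=0)
              -> return 0
            -> return 1
            f(p=1)
            -> return 1
          -> return 2
          f(p=2) -> return 1  (same call as traced above)
        -> return 3
        f(p=3) -> return 2  (same call as traced above)
      -> return 5
      f(p=4) -> return 3  (same call as traced above)
    -> return 8
    f(p=5) -> return 5  (same call as traced above)
  -> return 13
  f(p=6) -> return 8  (same call as traced above)
-> return 21

Final answer: 21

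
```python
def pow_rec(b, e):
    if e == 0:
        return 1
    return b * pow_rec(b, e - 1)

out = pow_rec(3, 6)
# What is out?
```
Call trace:
pow_rec(b=3, e=6)
  pow_rec(b=3, e=5)
    pow_rec(b=3, e=4)
      pow_rec(b=3, e=3)
        pow_rec(b=3, e=2)
          pow_rec(b=3, e=1)
            pow_rec(b=3, e=0)
            -> return 1
          -> return 3
        -> return 9
      -> return 27
    -> return 81
  -> return 243
-> return 729

Final answer: 729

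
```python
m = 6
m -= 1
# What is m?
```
Trace:
  m=6
  m=5

Final answer: 5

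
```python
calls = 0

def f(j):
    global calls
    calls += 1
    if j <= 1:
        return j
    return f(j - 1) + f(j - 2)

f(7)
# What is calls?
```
Call trace (a repeated sub-call is expanded the first time; later identical calls just restate its return value):
f(j=7)
  f(j=6)
    f(j=5)
      f(j=4)
        f(j=3)
          f(j=2)
            f(j=1)
            -> return 1
            f(j=0)
            -> return 0
          -> return 1
          f(j=1)
          -> return 1
        -> return 2
        f(j=2) -> return 1  (same call as traced above)
      -> return 3
      f(j=3) -> return 2  (same call as traced above)
    -> return 5
    f(j=4) -> return 3  (same call as traced above)
  -> return 8
  f(j=5) -> return 5  (same call as traced above)
-> return 13

calls is incremented once per call, so count the calls in each subtree. Let C(j) = number of calls made by f(j).
C(0) = C(1) = 1 (base case, no recursion); C(j) = 1 + C(j - 1) + C(j - 2) otherwise.
C(2) = 1 + C(1) + C(0) = 1 + 1 + 1 = 3
C(3) = 1 + C(2) + C(1) = 1 + 3 + 1 = 5
C(4) = 1 + C(3) + C(2) = 1 + 5 + 3 = 9
C(5) = 1 + C(4) + C(3) = 1 + 9 + 5 = 15
C(6) = 1 + C(5) + C(4) = 1 + 15 + 9 = 25
C(7) = 1 + C(6) + C(5) = 1 + 25 + 15 = 41
calls = C(7) = 41

Final answer: 41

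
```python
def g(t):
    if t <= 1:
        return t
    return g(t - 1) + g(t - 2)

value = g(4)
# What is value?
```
Call trace (a repeated sub-call is expanded the first time; later identical calls just restate its return value):
g(t=4)
  g(t=3)
    g(t=2)
      g(t=1)
      -> return 1
      g(t=0)
      -> return 0
    -> return 1
    g(t=1)
    -> return 1
  -> return 2
  g(t=2) -> return 1  (same call as traced above)
-> return 3

Final answer: 3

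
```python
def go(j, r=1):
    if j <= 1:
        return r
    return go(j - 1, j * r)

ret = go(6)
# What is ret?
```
Call trace:
go(j=6, r=1)
  go(j=5, r=6)
    go(j=4, r=30)
      go(j=3, r=120)
        go(j=2, r=360)
          go(j=1, r=720)
          -> return 720
        -> return 720
      -> return 720
    -> return 720
  -> return 720
-> return 720

Final answer: 720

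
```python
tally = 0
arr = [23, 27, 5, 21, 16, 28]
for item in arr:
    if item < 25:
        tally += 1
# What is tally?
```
Trace:
  tally=0
  tally=1, item=23
  tally=1, item=27
  tally=2, item=5
  tally=3, item=21
  tally=4, item=16
  tally=4, item=28

Final answer: 4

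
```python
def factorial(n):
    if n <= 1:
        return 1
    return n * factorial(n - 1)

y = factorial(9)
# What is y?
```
Call trace:
factorial(n=9)
  factorial(n=8)
    factorial(n=7)
      factorial(n=6)
        factorial(n=5)
          factorial(n=4)
            factorial(n=3)
              factorial(n=2)
                factorial(n=1)
                -> return 1
              -> return 2
            -> return 6
          -> return 24
        -> return 120
      -> return 720
    -> return 5040
  -> return 40320
-> return 362880

Final answer: 362880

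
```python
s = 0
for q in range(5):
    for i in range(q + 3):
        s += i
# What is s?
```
Trace:
  s=0
  s=0, q=0, i=0
  s=1, q=0, i=1
  s=3, q=0, i=2
  s=3, q=1, i=0
  s=4, q=1, i=1
  s=6, q=1, i=2
  s=9, q=1, i=3
  s=9, q=2, i=0
  s=10, q=2, i=1
  s=12, q=2, i=2
  s=15, q=2, i=3
  s=19, q=2, i=4
  s=19, q=3, i=0
  s=20, q=3, i=1
  s=22, q=3, i=2
  s=25, q=3, i=3
  s=29, q=3, i=4
  s=34, q=3, i=5
  s=34, q=4, i=0
  s=35, q=4, i=1
  s=37, q=4, i=2
  s=40, q=4, i=3
  s=44, q=4, i=4
  s=49, q=4, i=5
  s=55, q=4, i=6

Final answer: 55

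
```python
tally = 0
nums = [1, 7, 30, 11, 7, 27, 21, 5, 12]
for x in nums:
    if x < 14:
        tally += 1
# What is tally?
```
Trace:
  tally=0
  tally=1, x=1
  tally=2, x=7
  tally=2, x=30
  tally=3, x=11
  tally=4, x=7
  tally=4, x=27
  tally=4, x=21
  tally=5, x=5
  tally=6, x=12

Final answer: 6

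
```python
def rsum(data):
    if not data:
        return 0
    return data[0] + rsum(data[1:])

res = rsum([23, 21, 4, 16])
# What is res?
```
Call trace:
rsum(data=[23, 21, 4, 16])
  rsum(data=[21, 4, 16])
    rsum(data=[4, 16])
      rsum(data=[16])
        rsum(data=[])
        -> return 0
      -> return 16
    -> return 20
  -> return 41
-> return 64

Final answer: 64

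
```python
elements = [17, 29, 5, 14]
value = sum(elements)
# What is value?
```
Trace:
  elements=[17, 29, 5, 14]
  elements=[17, 29, 5, 14], value=65

Final answer: 65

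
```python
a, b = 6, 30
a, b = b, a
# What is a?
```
Trace:
  a=6, b=30
  a=30, b=6

Final answer: 30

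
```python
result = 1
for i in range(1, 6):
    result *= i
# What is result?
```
Trace:
  result=1
  result=1, i=1
  result=2, i=2
  result=6, i=3
  result=24, i=4
  result=120, i=5

Final answer: 120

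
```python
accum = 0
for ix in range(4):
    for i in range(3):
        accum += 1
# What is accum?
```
Trace:
  accum=0
  accum=1, ix=0, i=0
  accum=2, ix=0, i=1
  accum=3, ix=0, i=2
  accum=4, ix=1, i=0
  accum=5, ix=1, i=1
  accum=6, ix=1, i=2
  accum=7, ix=2, i=0
  accum=8, ix=2, i=1
  accum=9, ix=2, i=2
  accum=10, ix=3, i=0
  accum=11, ix=3, i=1
  accum=12, ix=3, i=2

Final answer: 12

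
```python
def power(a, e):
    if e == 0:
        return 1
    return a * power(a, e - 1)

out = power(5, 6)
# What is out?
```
Call trace:
power(a=5, e=6)
  power(a=5, e=5)
    power(a=5, e=4)
      power(a=5, e=3)
        power(a=5, e=2)
          power(a=5, e=1)
            power(a=5, e=0)
            -> return 1
          -> return 5
        -> return 25
      -> return 125
    -> return 625
  -> return 3125
-> return 15625

Final answer: 15625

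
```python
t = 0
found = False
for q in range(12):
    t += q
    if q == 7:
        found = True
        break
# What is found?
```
Trace:
  t=0
  t=0, found=False
  t=0, found=False, q=0
  t=1, found=False, q=1
  t=3, found=False, q=2
  t=6, found=False, q=3
  t=10, found=False, q=4
  t=15, found=False, q=5
  t=21, found=False, q=6
  t=28, found=True, q=7

Final answer: True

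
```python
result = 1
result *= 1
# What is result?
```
Trace:
  result=1
  result=1

Final answer: 1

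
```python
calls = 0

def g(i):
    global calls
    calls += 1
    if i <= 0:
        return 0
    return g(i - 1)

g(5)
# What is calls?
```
Call trace:
g(i=5)
  g(i=4)
    g(i=3)
      g(i=2)
        g(i=1)
          g(i=0)
          -> return 0
        -> return 0
      -> return 0
    -> return 0
  -> return 0
-> return 0

calls is incremented once per call. g is entered once for each i = 5, 4, 3, 2, 1, 0 (the i <= 0 call returns without recursing), i.e. 5 + 1 calls.
calls = 6

Final answer: 6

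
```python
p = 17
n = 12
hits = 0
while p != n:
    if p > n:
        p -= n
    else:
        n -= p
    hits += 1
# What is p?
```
Trace:
  p=17
  p=17, n=12
  p=17, n=12, hits=0
  p=5, n=12, hits=1
  p=5, n=7, hits=2
  p=5, n=2, hits=3
  p=3, n=2, hits=4
  p=1, n=2, hits=5
  p=1, n=1, hits=6

Final answer: 1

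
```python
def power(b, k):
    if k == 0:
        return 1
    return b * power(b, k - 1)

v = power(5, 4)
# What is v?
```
Call trace:
power(b=5, k=4)
  power(b=5, k=3)
    power(b=5, k=2)
      power(b=5, k=1)
        power(b=5, k=0)
        -> return 1
      -> return 5
    -> return 25
  -> return 125
-> return 625

Final answer: 625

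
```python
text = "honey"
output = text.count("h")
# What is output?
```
Trace:
  text='honey'
  text='honey', output=1

Final answer: 1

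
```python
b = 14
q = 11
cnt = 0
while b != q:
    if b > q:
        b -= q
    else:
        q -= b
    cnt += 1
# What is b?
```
Trace:
  b=14
  b=14, q=11
  b=14, q=11, cnt=0
  b=3, q=11, cnt=1
  b=3, q=8, cnt=2
  b=3, q=5, cnt=3
  b=3, q=2, cnt=4
  b=1, q=2, cnt=5
  b=1, q=1, cnt=6

Final answer: 1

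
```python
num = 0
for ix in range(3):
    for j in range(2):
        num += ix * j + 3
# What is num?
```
Trace:
  num=0
  num=3, ix=0, j=0
  num=6, ix=0, j=1
  num=9, ix=1, j=0
  num=13, ix=1, j=1
  num=16, ix=2, j=0
  num=21, ix=2, j=1

Final answer: 21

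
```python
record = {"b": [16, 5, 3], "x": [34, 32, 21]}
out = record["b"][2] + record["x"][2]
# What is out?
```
Trace:
  record={'b': [16, 5, 3], 'x': [34, 32, 21]}
  record={'b': [16, 5, 3], 'x': [34, 32, 21]}, out=24

Final answer: 24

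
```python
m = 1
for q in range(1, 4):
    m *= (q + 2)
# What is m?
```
Trace:
  m=1
  m=3, q=1
  m=12, q=2
  m=60, q=3

Final answer: 60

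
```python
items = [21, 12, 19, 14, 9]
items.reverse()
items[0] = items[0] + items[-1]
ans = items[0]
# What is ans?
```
Trace:
  items=[21, 12, 19, 14, 9]
  items=[9, 14, 19, 12, 21]
  items=[30, 14, 19, 12, 21]
  items=[30, 14, 19, 12, 21], ans=30

Final answer: 30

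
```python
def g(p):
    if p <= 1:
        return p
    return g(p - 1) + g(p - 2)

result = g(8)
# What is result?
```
Call trace (a repeated sub-call is expanded the first time; later identical calls just restate its return value):
g(p=8)
  g(p=7)
    g(p=6)
      g(p=5)
        g(p=4)
          g(p=3)
            g(p=2)
              g(p=1)
              -> return 1
              g(p=0)
              -> return 0
            -> return 1
            g(p=1)
            -> return 1
          -> return 2
          g(p=2) -> return 1  (same call as traced above)
        -> return 3
        g(p=3) -> return 2  (same call as traced above)
      -> return 5
      g(p=4) -> return 3  (same call as traced above)
    -> return 8
    g(p=5) -> return 5  (same call as traced above)
  -> return 13
  g(p=6) -> return 8  (same call as traced above)
-> return 21

Final answer: 21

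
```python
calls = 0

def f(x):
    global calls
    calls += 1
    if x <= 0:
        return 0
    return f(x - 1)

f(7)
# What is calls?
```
Call trace:
f(x=7)
  f(x=6)
    f(x=5)
      f(x=4)
        f(x=3)
          f(x=2)
            f(x=1)
              f(x=0)
              -> return 0
            -> return 0
          -> return 0
        -> return 0
      -> return 0
    -> return 0
  -> return 0
-> return 0

calls is incremented once per call. f is entered once for each x = 7, 6, 5, 4, 3, 2, 1, 0 (the x <= 0 call returns without recursing), i.e. 7 + 1 calls.
calls = 8

Final answer: 8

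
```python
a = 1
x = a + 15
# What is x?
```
Trace:
  a=1
  a=1, x=16

Final answer: 16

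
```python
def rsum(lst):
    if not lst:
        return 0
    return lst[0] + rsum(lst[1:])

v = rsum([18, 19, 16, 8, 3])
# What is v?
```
Call trace:
rsum(lst=[18, 19, 16, 8, 3])
  rsum(lst=[19, 16, 8, 3])
    rsum(lst=[16, 8, 3])
      rsum(lst=[8, 3])
        rsum(lst=[3])
          rsum(lst=[])
          -> return 0
        -> return 3
      -> return 11
    -> return 27
  -> return 46
-> return 64

Final answer: 64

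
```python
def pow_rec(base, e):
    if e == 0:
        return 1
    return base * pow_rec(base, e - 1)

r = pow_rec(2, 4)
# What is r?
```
Call trace:
pow_rec(base=2, e=4)
  pow_rec(base=2, e=3)
    pow_rec(base=2, e=2)
      pow_rec(base=2, e=1)
        pow_rec(base=2, e=0)
        -> return 1
      -> return 2
    -> return 4
  -> return 8
-> return 16

Final answer: 16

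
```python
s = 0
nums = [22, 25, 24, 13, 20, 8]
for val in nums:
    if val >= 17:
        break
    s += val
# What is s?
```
Trace:
  s=0
  s=0, val=22

Final answer: 0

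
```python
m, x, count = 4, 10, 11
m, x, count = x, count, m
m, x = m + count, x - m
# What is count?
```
Trace:
  m=4, x=10, count=11
  m=10, x=11, count=4
  m=14, x=1, count=4

Final answer: 4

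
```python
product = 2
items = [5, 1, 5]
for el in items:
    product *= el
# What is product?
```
Trace:
  product=2
  product=10, el=5
  product=10, el=1
  product=50, el=5

Final answer: 50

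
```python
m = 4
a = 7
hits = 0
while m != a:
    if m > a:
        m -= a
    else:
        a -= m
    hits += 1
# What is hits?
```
Trace:
  m=4
  m=4, a=7
  m=4, a=7, hits=0
  m=4, a=3, hits=1
  m=1, a=3, hits=2
  m=1, a=2, hits=3
  m=1, a=1, hits=4

Final answer: 4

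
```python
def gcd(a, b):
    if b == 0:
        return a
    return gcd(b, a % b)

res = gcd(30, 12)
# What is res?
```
Call trace:
gcd(a=30, b=12)
  gcd(a=12, b=6)
    gcd(a=6, b=0)
    -> return 6
  -> return 6
-> return 6

Final answer: 6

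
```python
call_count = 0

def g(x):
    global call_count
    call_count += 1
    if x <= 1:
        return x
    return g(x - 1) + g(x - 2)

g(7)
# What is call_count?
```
Call trace (a repeated sub-call is expanded the first time; later identical calls just restate its return value):
g(x=7)
  g(x=6)
    g(x=5)
      g(x=4)
        g(x=3)
          g(x=2)
            g(x=1)
            -> return 1
            g(x=0)
            -> return 0
          -> return 1
          g(x=1)
          -> return 1
        -> return 2
        g(x=2) -> return 1  (same call as traced above)
      -> return 3
      g(x=3) -> return 2  (same call as traced above)
    -> return 5
    g(x=4) -> return 3  (same call as traced above)
  -> return 8
  g(x=5) -> return 5  (same call as traced above)
-> return 13

call_count is incremented once per call, so count the calls in each subtree. Let C(x) = number of calls made by g(x).
C(0) = C(1) = 1 (base case, no recursion); C(x) = 1 + C(x - 1) + C(x - 2) otherwise.
C(2) = 1 + C(1) + C(0) = 1 + 1 + 1 = 3
C(3) = 1 + C(2) + C(1) = 1 + 3 + 1 = 5
C(4) = 1 + C(3) + C(2) = 1 + 5 + 3 = 9
C(5) = 1 + C(4) + C(3) = 1 + 9 + 5 = 15
C(6) = 1 + C(5) + C(4) = 1 + 15 + 9 = 25
C(7) = 1 + C(6) + C(5) = 1 + 25 + 15 = 41
call_count = C(7) = 41

Final answer: 41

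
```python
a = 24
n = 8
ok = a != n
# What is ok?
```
Trace:
  a=24
  a=24, n=8
  a=24, n=8, ok=True

Final answer: True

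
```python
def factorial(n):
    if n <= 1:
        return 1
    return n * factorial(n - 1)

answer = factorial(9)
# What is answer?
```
Call trace:
factorial(n=9)
  factorial(n=8)
    factorial(n=7)
      factorial(n=6)
        factorial(n=5)
          factorial(n=4)
            factorial(n=3)
              factorial(n=2)
                factorial(n=1)
                -> return 1
              -> return 2
            -> return 6
          -> return 24
        -> return 120
      -> return 720
    -> return 5040
  -> return 40320
-> return 362880

Final answer: 362880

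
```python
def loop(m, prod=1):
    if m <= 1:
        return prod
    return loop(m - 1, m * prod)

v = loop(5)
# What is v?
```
Call trace:
loop(m=5, prod=1)
  loop(m=4, prod=5)
    loop(m=3, prod=20)
      loop(m=2, prod=60)
        loop(m=1, prod=120)
        -> return 120
      -> return 120
    -> return 120
  -> return 120
-> return 120

Final answer: 120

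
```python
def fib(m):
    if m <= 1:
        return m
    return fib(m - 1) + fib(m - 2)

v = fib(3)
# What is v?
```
Call trace:
fib(m=3)
  fib(m=2)
    fib(m=1)
    -> return 1
    fib(m=0)
    -> return 0
  -> return 1
  fib(m=1)
  -> return 1
-> return 2

Final answer: 2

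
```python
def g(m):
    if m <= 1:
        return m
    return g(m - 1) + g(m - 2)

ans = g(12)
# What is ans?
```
Call trace (a repeated sub-call is expanded the first time; later identical calls just restate its return value):
g(m=12)
  g(m=11)
    g(m=10)
      g(m=9)
        g(m=8)
          g(m=7)
            g(m=6)
              g(m=5)
                g(m=4)
                  g(m=3)
                    g(m=2)
                      g(m=1)
                      -> return 1
                      g(m=0)
                      -> return 0
                    -> return 1
                    g(m=1)
                    -> return 1
                  -> return 2
                  g(m=2) -> return 1  (same call as traced above)
                -> return 3
                g(m=3) -> return 2  (same call as traced above)
              -> return 5
              g(m=4) -> return 3  (same call as traced above)
            -> return 8
            g(m=5) -> return 5  (same call as traced above)
          -> return 13
          g(m=6) -> return 8  (same call as traced above)
        -> return 21
        g(m=7) -> return 13  (same call as traced above)
      -> return 34
      g(m=8) -> return 21  (same call as traced above)
    -> return 55
    g(m=9) -> return 34  (same call as traced above)
  -> return 89
  g(m=10) -> return 55  (same call as traced above)
-> return 144

Final answer: 144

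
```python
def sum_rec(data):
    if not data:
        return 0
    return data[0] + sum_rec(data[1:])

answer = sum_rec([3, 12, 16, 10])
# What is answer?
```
Call trace:
sum_rec(data=[3, 12, 16, 10])
  sum_rec(data=[12, 16, 10])
    sum_rec(data=[16, 10])
      sum_rec(data=[10])
        sum_rec(data=[])
        -> return 0
      -> return 10
    -> return 26
  -> return 38
-> return 41

Final answer: 41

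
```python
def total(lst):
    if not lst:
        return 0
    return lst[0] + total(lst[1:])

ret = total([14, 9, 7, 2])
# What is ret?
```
Call trace:
total(lst=[14, 9, 7, 2])
  total(lst=[9, 7, 2])
    total(lst=[7, 2])
      total(lst=[2])
        total(lst=[])
        -> return 0
      -> return 2
    -> return 9
  -> return 18
-> return 32

Final answer: 32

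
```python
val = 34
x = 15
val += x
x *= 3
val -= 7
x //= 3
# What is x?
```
Trace:
  val=34
  val=34, x=15
  val=49, x=15
  val=49, x=45
  val=42, x=45
  val=42, x=15

Final answer: 15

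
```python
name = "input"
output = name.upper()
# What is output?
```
Trace:
  name='input'
  name='input', output='INPUT'

Final answer: 'INPUT'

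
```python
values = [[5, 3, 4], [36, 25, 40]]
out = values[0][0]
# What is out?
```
Trace:
  values=[[5, 3, 4], [36, 25, 40]]
  values=[[5, 3, 4], [36, 25, 40]], out=5

Final answer: 5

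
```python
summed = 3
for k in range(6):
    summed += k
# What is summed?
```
Trace:
  summed=3
  summed=3, k=0
  summed=4, k=1
  summed=6, k=2
  summed=9, k=3
  summed=13, k=4
  summed=18, k=5

Final answer: 18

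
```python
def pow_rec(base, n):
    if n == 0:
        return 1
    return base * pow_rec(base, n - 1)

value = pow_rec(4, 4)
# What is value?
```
Call trace:
pow_rec(base=4, n=4)
  pow_rec(base=4, n=3)
    pow_rec(base=4, n=2)
      pow_rec(base=4, n=1)
        pow_rec(base=4, n=0)
        -> return 1
      -> return 4
    -> return 16
  -> return 64
-> return 256

Final answer: 256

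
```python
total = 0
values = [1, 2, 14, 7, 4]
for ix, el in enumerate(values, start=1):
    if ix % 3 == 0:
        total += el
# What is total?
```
Trace:
  total=0
  total=0, ix=1, el=1
  total=0, ix=2, el=2
  total=14, ix=3, el=14
  total=14, ix=4, el=7
  total=14, ix=5, el=4

Final answer: 14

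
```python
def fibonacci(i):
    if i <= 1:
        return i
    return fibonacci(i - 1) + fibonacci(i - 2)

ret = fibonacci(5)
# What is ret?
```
Call trace (a repeated sub-call is expanded the first time; later identical calls just restate its return value):
fibonacci(i=5)
  fibonacci(i=4)
    fibonacci(i=3)
      fibonacci(i=2)
        fibonacci(i=1)
        -> return 1
        fibonacci(i=0)
        -> return 0
      -> return 1
      fibonacci(i=1)
      -> return 1
    -> return 2
    fibonacci(i=2) -> return 1  (same call as traced above)
  -> return 3
  fibonacci(i=3) -> return 2  (same call as traced above)
-> return 5

Final answer: 5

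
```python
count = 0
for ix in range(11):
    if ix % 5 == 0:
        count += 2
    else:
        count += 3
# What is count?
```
Trace:
  count=0
  count=2, ix=0
  count=5, ix=1
  count=8, ix=2
  count=11, ix=3
  count=14, ix=4
  count=16, ix=5
  count=19, ix=6
  count=22, ix=7
  count=25, ix=8
  count=28, ix=9
  count=30, ix=10

Final answer: 30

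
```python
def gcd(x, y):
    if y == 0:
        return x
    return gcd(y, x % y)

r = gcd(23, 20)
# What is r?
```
Call trace:
gcd(x=23, y=20)
  gcd(x=20, y=3)
    gcd(x=3, y=2)
      gcd(x=2, y=1)
        gcd(x=1, y=0)
        -> return 1
      -> return 1
    -> return 1
  -> return 1
-> return 1

Final answer: 1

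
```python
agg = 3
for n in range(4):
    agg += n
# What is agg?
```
Trace:
  agg=3
  agg=3, n=0
  agg=4, n=1
  agg=6, n=2
  agg=9, n=3

Final answer: 9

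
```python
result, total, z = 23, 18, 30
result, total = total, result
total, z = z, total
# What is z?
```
Trace:
  result=23, total=18, z=30
  result=18, total=23, z=30
  result=18, total=30, z=23

Final answer: 23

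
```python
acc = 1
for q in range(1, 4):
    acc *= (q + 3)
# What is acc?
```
Trace:
  acc=1
  acc=4, q=1
  acc=20, q=2
  acc=120, q=3

Final answer: 120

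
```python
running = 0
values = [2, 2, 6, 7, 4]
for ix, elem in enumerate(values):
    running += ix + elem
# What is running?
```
Trace:
  running=0
  running=2, ix=0, elem=2
  running=5, ix=1, elem=2
  running=13, ix=2, elem=6
  running=23, ix=3, elem=7
  running=31, ix=4, elem=4

Final answer: 31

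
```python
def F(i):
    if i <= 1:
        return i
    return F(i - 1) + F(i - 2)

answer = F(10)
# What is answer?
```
Call trace (a repeated sub-call is expanded the first time; later identical calls just restate its return value):
F(i=10)
  F(i=9)
    F(i=8)
      F(i=7)
        F(i=6)
          F(i=5)
            F(i=4)
              F(i=3)
                F(i=2)
                  F(i=1)
                  -> return 1
                  F(i=0)
                  -> return 0
                -> return 1
                F(i=1)
                -> return 1
              -> return 2
              F(i=2) -> return 1  (same call as traced above)
            -> return 3
            F(i=3) -> return 2  (same call as traced above)
          -> return 5
          F(i=4) -> return 3  (same call as traced above)
        -> return 8
        F(i=5) -> return 5  (same call as traced above)
      -> return 13
      F(i=6) -> return 8  (same call as traced above)
    -> return 21
    F(i=7) -> return 13  (same call as traced above)
  -> return 34
  F(i=8) -> return 21  (same call as traced above)
-> return 55

Final answer: 55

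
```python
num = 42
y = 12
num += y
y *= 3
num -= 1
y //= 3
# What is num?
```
Trace:
  num=42
  num=42, y=12
  num=54, y=12
  num=54, y=36
  num=53, y=36
  num=53, y=12

Final answer: 53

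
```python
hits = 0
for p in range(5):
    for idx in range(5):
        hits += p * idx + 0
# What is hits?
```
Trace:
  hits=0
  hits=0, p=0, idx=0
  hits=0, p=0, idx=1
  hits=0, p=0, idx=2
  hits=0, p=0, idx=3
  hits=0, p=0, idx=4
  hits=0, p=1, idx=0
  hits=1, p=1, idx=1
  hits=3, p=1, idx=2
  hits=6, p=1, idx=3
  hits=10, p=1, idx=4
  hits=10, p=2, idx=0
  hits=12, p=2, idx=1
  hits=16, p=2, idx=2
  hits=22, p=2, idx=3
  hits=30, p=2, idx=4
  hits=30, p=3, idx=0
  hits=33, p=3, idx=1
  hits=39, p=3, idx=2
  hits=48, p=3, idx=3
  hits=60, p=3, idx=4
  hits=60, p=4, idx=0
  hits=64, p=4, idx=1
  hits=72, p=4, idx=2
  hits=84, p=4, idx=3
  hits=100, p=4, idx=4

Final answer: 100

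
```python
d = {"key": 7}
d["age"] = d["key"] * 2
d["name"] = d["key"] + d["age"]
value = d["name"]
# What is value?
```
Trace:
  d={'key': 7}
  d={'key': 7, 'age': 14}
  d={'key': 7, 'age': 14, 'name': 21}
  d={'key': 7, 'age': 14, 'name': 21}, value=21

Final answer: 21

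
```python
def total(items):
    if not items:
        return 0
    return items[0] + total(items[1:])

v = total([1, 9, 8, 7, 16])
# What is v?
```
Call trace:
total(items=[1, 9, 8, 7, 16])
  total(items=[9, 8, 7, 16])
    total(items=[8, 7, 16])
      total(items=[7, 16])
        total(items=[16])
          total(items=[])
          -> return 0
        -> return 16
      -> return 23
    -> return 31
  -> return 40
-> return 41

Final answer: 41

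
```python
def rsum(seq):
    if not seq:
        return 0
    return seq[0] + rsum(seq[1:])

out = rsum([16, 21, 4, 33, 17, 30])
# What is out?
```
Call trace:
rsum(seq=[16, 21, 4, 33, 17, 30])
  rsum(seq=[21, 4, 33, 17, 30])
    rsum(seq=[4, 33, 17, 30])
      rsum(seq=[33, 17, 30])
        rsum(seq=[17, 30])
          rsum(seq=[30])
            rsum(seq=[])
            -> return 0
          -> return 30
        -> return 47
      -> return 80
    -> return 84
  -> return 105
-> return 121

Final answer: 121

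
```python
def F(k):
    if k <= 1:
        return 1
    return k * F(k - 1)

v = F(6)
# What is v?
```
Call trace:
F(k=6)
  F(k=5)
    F(k=4)
      F(k=3)
        F(k=2)
          F(k=1)
          -> return 1
        -> return 2
      -> return 6
    -> return 24
  -> return 120
-> return 720

Final answer: 720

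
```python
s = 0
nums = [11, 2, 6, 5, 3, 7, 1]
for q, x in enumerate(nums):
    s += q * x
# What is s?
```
Trace:
  s=0
  s=0, q=0, x=11
  s=2, q=1, x=2
  s=14, q=2, x=6
  s=29, q=3, x=5
  s=41, q=4, x=3
  s=76, q=5, x=7
  s=82, q=6, x=1

Final answer: 82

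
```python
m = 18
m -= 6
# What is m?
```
Trace:
  m=18
  m=12

Final answer: 12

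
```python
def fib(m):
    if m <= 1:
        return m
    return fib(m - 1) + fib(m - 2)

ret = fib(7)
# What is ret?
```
Call trace (a repeated sub-call is expanded the first time; later identical calls just restate its return value):
fib(m=7)
  fib(m=6)
    fib(m=5)
      fib(m=4)
        fib(m=3)
          fib(m=2)
            fib(m=1)
            -> return 1
            fib(m=0)
            -> return 0
          -> return 1
          fib(m=1)
          -> return 1
        -> return 2
        fib(m=2) -> return 1  (same call as traced above)
      -> return 3
      fib(m=3) -> return 2  (same call as traced above)
    -> return 5
    fib(m=4) -> return 3  (same call as traced above)
  -> return 8
  fib(m=5) -> return 5  (same call as traced above)
-> return 13

Final answer: 13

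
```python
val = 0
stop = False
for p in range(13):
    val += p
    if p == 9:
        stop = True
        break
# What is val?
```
Trace:
  val=0
  val=0, stop=False
  val=0, stop=False, p=0
  val=1, stop=False, p=1
  val=3, stop=False, p=2
  val=6, stop=False, p=3
  val=10, stop=False, p=4
  val=15, stop=False, p=5
  val=21, stop=False, p=6
  val=28, stop=False, p=7
  val=36, stop=False, p=8
  val=45, stop=True, p=9

Final answer: 45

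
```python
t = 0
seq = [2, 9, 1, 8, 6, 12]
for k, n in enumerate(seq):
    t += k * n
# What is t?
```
Trace:
  t=0
  t=0, k=0, n=2
  t=9, k=1, n=9
  t=11, k=2, n=1
  t=35, k=3, n=8
  t=59, k=4, n=6
  t=119, k=5, n=12

Final answer: 119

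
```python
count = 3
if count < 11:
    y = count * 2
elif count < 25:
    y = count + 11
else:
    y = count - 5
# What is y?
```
Trace:
  count=3
  count=3, y=6

Final answer: 6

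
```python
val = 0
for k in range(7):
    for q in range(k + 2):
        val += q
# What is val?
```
Trace:
  val=0
  val=0, k=0, q=0
  val=1, k=0, q=1
  val=1, k=1, q=0
  val=2, k=1, q=1
  val=4, k=1, q=2
  val=4, k=2, q=0
  val=5, k=2, q=1
  val=7, k=2, q=2
  val=10, k=2, q=3
  val=10, k=3, q=0
  val=11, k=3, q=1
  val=13, k=3, q=2
  val=16, k=3, q=3
  val=20, k=3, q=4
  val=20, k=4, q=0
  val=21, k=4, q=1
  val=23, k=4, q=2
  val=26, k=4, q=3
  val=30, k=4, q=4
  val=35, k=4, q=5
  val=35, k=5, q=0
  val=36, k=5, q=1
  val=38, k=5, q=2
  val=41, k=5, q=3
  val=45, k=5, q=4
  val=50, k=5, q=5
  val=56, k=5, q=6
  val=56, k=6, q=0
  val=57, k=6, q=1
  val=59, k=6, q=2
  val=62, k=6, q=3
  val=66, k=6, q=4
  val=71, k=6, q=5
  val=77, k=6, q=6
  val=84, k=6, q=7

Final answer: 84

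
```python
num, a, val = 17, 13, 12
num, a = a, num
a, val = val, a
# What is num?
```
Trace:
  num=17, a=13, val=12
  num=13, a=17, val=12
  num=13, a=12, val=17

Final answer: 13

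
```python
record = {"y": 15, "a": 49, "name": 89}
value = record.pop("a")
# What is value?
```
Trace:
  record={'y': 15, 'a': 49, 'name': 89}
  record={'y': 15, 'name': 89}, value=49

Final answer: 49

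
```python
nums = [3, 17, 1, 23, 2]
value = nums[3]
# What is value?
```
Trace:
  nums=[3, 17, 1, 23, 2]
  nums=[3, 17, 1, 23, 2], value=23

Final answer: 23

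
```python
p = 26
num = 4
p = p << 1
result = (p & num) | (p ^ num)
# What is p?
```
Trace:
  p=26
  p=26, num=4
  p=52, num=4
  p=52, num=4, result=52

Final answer: 52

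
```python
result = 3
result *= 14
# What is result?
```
Trace:
  result=3
  result=42

Final answer: 42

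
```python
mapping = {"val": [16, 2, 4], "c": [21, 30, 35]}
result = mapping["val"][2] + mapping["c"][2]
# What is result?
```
Trace:
  mapping={'val': [16, 2, 4], 'c': [21, 30, 35]}
  mapping={'val': [16, 2, 4], 'c': [21, 30, 35]}, result=39

Final answer: 39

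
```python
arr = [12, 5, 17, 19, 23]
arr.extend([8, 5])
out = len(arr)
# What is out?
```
Trace:
  arr=[12, 5, 17, 19, 23]
  arr=[12, 5, 17, 19, 23, 8, 5]
  arr=[12, 5, 17, 19, 23, 8, 5], out=7

Final answer: 7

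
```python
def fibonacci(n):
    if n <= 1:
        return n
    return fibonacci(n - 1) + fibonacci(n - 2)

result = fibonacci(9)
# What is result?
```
Call trace (a repeated sub-call is expanded the first time; later identical calls just restate its return value):
fibonacci(n=9)
  fibonacci(n=8)
    fibonacci(n=7)
      fibonacci(n=6)
        fibonacci(n=5)
          fibonacci(n=4)
            fibonacci(n=3)
              fibonacci(n=2)
                fibonacci(n=1)
                -> return 1
                fibonacci(n=0)
                -> return 0
              -> return 1
              fibonacci(n=1)
              -> return 1
            -> return 2
            fibonacci(n=2) -> return 1  (same call as traced above)
          -> return 3
          fibonacci(n=3) -> return 2  (same call as traced above)
        -> return 5
        fibonacci(n=4) -> return 3  (same call as traced above)
      -> return 8
      fibonacci(n=5) -> return 5  (same call as traced above)
    -> return 13
    fibonacci(n=6) -> return 8  (same call as traced above)
  -> return 21
  fibonacci(n=7) -> return 13  (same call as traced above)
-> return 34

Final answer: 34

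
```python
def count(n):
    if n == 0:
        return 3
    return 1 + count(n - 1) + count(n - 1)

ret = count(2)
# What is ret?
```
Call trace (a repeated sub-call is expanded the first time; later identical calls just restate its return value):
count(n=2)
  count(n=1)
    count(n=0)
    -> return 3
    count(n=0)
    -> return 3
  -> return 7
  count(n=1) -> return 7  (same call as traced above)
-> return 15

Final answer: 15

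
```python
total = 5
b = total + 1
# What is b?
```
Trace:
  total=5
  total=5, b=6

Final answer: 6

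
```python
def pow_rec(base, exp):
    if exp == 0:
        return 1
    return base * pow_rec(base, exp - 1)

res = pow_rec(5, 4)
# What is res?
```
Call trace:
pow_rec(base=5, exp=4)
  pow_rec(base=5, exp=3)
    pow_rec(base=5, exp=2)
      pow_rec(base=5, exp=1)
        pow_rec(base=5, exp=0)
        -> return 1
      -> return 5
    -> return 25
  -> return 125
-> return 625

Final answer: 625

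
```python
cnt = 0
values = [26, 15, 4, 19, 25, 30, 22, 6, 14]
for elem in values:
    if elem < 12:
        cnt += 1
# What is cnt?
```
Trace:
  cnt=0
  cnt=0, elem=26
  cnt=0, elem=15
  cnt=1, elem=4
  cnt=1, elem=19
  cnt=1, elem=25
  cnt=1, elem=30
  cnt=1, elem=22
  cnt=2, elem=6
  cnt=2, elem=14

Final answer: 2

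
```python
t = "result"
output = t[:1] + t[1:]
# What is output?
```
Trace:
  t='result'
  t='result', output='result'

Final answer: 'result'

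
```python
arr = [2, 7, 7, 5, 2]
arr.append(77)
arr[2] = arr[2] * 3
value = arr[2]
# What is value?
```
Trace:
  arr=[2, 7, 7, 5, 2]
  arr=[2, 7, 7, 5, 2, 77]
  arr=[2, 7, 21, 5, 2, 77]
  arr=[2, 7, 21, 5, 2, 77], value=21

Final answer: 21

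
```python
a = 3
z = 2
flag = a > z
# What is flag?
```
Trace:
  a=3
  a=3, z=2
  a=3, z=2, flag=True

Final answer: True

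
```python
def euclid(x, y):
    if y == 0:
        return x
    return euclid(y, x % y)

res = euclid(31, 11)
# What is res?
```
Call trace:
euclid(x=31, y=11)
  euclid(x=11, y=9)
    euclid(x=9, y=2)
      euclid(x=2, y=1)
        euclid(x=1, y=0)
        -> return 1
      -> return 1
    -> return 1
  -> return 1
-> return 1

Final answer: 1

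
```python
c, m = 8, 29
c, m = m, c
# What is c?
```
Trace:
  c=8, m=29
  c=29, m=8

Final answer: 29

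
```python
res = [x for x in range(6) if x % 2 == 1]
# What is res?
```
Trace:
  x=0
  x=1
  x=2
  x=3
  x=4
  x=5
  res=[1, 3, 5]

Final answer: [1, 3, 5]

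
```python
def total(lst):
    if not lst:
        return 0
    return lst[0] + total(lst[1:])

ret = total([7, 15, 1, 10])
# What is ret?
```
Call trace:
total(lst=[7, 15, 1, 10])
  total(lst=[15, 1, 10])
    total(lst=[1, 10])
      total(lst=[10])
        total(lst=[])
        -> return 0
      -> return 10
    -> return 11
  -> return 26
-> return 33

Final answer: 33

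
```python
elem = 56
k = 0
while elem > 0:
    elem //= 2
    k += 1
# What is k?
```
Trace:
  elem=56
  elem=56, k=0
  elem=28, k=1
  elem=14, k=2
  elem=7, k=3
  elem=3, k=4
  elem=1, k=5
  elem=0, k=6

Final answer: 6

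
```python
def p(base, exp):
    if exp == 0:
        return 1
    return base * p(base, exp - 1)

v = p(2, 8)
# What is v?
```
Call trace:
p(base=2, exp=8)
  p(base=2, exp=7)
    p(base=2, exp=6)
      p(base=2, exp=5)
        p(base=2, exp=4)
          p(base=2, exp=3)
            p(base=2, exp=2)
              p(base=2, exp=1)
                p(base=2, exp=0)
                -> return 1
              -> return 2
            -> return 4
          -> return 8
        -> return 16
      -> return 32
    -> return 64
  -> return 128
-> return 256

Final answer: 256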